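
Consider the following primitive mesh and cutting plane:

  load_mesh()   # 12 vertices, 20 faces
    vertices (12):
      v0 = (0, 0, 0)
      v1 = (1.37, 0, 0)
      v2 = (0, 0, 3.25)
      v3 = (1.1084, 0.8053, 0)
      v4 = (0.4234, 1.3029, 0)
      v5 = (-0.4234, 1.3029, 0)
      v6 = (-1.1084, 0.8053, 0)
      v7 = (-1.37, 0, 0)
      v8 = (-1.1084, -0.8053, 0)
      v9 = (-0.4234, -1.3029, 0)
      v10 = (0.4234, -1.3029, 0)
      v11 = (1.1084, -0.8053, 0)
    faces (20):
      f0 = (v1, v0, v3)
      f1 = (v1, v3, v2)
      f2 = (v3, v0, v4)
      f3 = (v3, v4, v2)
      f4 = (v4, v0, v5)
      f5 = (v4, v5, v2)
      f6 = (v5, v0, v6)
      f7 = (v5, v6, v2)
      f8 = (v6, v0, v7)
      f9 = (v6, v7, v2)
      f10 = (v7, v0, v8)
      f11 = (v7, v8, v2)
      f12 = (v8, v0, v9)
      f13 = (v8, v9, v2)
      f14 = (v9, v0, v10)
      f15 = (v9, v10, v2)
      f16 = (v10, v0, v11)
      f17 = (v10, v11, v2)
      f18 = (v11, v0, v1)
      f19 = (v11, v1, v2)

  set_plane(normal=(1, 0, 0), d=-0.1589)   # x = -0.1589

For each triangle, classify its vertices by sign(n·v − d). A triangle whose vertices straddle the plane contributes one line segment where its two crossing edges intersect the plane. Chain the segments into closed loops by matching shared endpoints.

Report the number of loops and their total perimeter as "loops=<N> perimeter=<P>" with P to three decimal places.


Straddling triangles (12 of 20):
  (v4,v0,v5) [++-] → (-0.1589, 0.488972, 0)–(-0.1589, 1.3029, 0)  len=0.8139
  (v4,v5,v2) [+-+] → (-0.1589, 1.3029, 0)–(-0.1589, 0.488972, 2.03029)  len=2.1874
  (v5,v0,v6) [-+-] → (-0.1589, 0.488972, 0)–(-0.1589, 0.115448, 0)  len=0.3735
  (v5,v6,v2) [--+] → (-0.1589, 0.115448, 2.78408)–(-0.1589, 0.488972, 2.03029)  len=0.8413
  (v6,v0,v7) [-+-] → (-0.1589, 0.115448, 0)–(-0.1589, 0, 0)  len=0.1154
  (v6,v7,v2) [--+] → (-0.1589, 0, 2.87305)–(-0.1589, 0.115448, 2.78408)  len=0.1458
  (v7,v0,v8) [-+-] → (-0.1589, 0, 0)–(-0.1589, -0.115448, 0)  len=0.1154
  (v7,v8,v2) [--+] → (-0.1589, -0.115448, 2.78408)–(-0.1589, 0, 2.87305)  len=0.1458
  (v8,v0,v9) [-+-] → (-0.1589, -0.115448, 0)–(-0.1589, -0.488972, 0)  len=0.3735
  (v8,v9,v2) [--+] → (-0.1589, -0.488972, 2.03029)–(-0.1589, -0.115448, 2.78408)  len=0.8413
  (v9,v0,v10) [-++] → (-0.1589, -0.488972, 0)–(-0.1589, -1.3029, 0)  len=0.8139
  (v9,v10,v2) [-++] → (-0.1589, -1.3029, 0)–(-0.1589, -0.488972, 2.03029)  len=2.1874

Chained into 1 loop(s):
  loop 1: 12 segments, perimeter = 8.9545
Total perimeter = 8.955

loops=1 perimeter=8.955


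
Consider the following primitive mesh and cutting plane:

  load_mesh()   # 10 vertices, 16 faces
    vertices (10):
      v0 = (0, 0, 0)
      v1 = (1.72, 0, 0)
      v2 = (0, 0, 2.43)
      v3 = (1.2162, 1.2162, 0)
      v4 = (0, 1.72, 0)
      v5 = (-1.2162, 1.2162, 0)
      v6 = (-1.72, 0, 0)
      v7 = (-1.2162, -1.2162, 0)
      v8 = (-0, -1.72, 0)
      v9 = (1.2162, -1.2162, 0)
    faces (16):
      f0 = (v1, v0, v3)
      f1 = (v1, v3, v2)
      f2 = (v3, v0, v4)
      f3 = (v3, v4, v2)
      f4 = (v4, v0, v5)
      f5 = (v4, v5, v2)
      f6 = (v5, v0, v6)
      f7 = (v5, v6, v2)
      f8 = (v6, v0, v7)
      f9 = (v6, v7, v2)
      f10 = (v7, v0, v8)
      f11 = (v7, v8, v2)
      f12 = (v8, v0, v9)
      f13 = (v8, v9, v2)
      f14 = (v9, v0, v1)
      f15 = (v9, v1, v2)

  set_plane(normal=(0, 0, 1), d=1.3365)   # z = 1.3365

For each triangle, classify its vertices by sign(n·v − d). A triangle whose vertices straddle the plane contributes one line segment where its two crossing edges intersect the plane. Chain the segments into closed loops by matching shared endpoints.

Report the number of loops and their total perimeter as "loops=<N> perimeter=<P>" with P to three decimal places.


Straddling triangles (8 of 16):
  (v1,v3,v2) [--+] → (0.54729, 0.54729, 1.3365)–(0.774, 0, 1.3365)  len=0.5924
  (v3,v4,v2) [--+] → (0, 0.774, 1.3365)–(0.54729, 0.54729, 1.3365)  len=0.5924
  (v4,v5,v2) [--+] → (-0.54729, 0.54729, 1.3365)–(0, 0.774, 1.3365)  len=0.5924
  (v5,v6,v2) [--+] → (-0.774, 0, 1.3365)–(-0.54729, 0.54729, 1.3365)  len=0.5924
  (v6,v7,v2) [--+] → (-0.54729, -0.54729, 1.3365)–(-0.774, 0, 1.3365)  len=0.5924
  (v7,v8,v2) [--+] → (0, -0.774, 1.3365)–(-0.54729, -0.54729, 1.3365)  len=0.5924
  (v8,v9,v2) [--+] → (0.54729, -0.54729, 1.3365)–(0, -0.774, 1.3365)  len=0.5924
  (v9,v1,v2) [--+] → (0.774, 0, 1.3365)–(0.54729, -0.54729, 1.3365)  len=0.5924

Chained into 1 loop(s):
  loop 1: 8 segments, perimeter = 4.7391
Total perimeter = 4.739

loops=1 perimeter=4.739


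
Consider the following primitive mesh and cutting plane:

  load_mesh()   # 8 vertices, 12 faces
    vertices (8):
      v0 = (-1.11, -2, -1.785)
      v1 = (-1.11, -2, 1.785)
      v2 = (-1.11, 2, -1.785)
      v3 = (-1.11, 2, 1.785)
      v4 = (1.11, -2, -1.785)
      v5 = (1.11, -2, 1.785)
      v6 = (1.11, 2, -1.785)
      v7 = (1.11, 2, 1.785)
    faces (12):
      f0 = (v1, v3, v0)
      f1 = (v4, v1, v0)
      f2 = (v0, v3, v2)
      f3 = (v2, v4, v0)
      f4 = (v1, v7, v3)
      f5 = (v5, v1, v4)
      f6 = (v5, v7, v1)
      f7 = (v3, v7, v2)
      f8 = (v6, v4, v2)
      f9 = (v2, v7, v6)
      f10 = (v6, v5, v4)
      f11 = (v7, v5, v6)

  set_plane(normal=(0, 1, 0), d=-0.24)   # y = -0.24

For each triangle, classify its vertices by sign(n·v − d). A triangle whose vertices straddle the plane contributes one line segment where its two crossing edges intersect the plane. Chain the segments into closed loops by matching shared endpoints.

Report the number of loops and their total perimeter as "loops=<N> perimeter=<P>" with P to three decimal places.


loops=1 perimeter=11.580

Straddling triangles (8 of 12):
  (v1,v3,v0) [-+-] → (-1.11, -0.24, 1.785)–(-1.11, -0.24, -0.2142)  len=1.9992
  (v0,v3,v2) [-++] → (-1.11, -0.24, -0.2142)–(-1.11, -0.24, -1.785)  len=1.5708
  (v2,v4,v0) [+--] → (0.1332, -0.24, -1.785)–(-1.11, -0.24, -1.785)  len=1.2432
  (v1,v7,v3) [-++] → (-0.1332, -0.24, 1.785)–(-1.11, -0.24, 1.785)  len=0.9768
  (v5,v7,v1) [-+-] → (1.11, -0.24, 1.785)–(-0.1332, -0.24, 1.785)  len=1.2432
  (v6,v4,v2) [+-+] → (1.11, -0.24, -1.785)–(0.1332, -0.24, -1.785)  len=0.9768
  (v6,v5,v4) [+--] → (1.11, -0.24, 0.2142)–(1.11, -0.24, -1.785)  len=1.9992
  (v7,v5,v6) [+-+] → (1.11, -0.24, 1.785)–(1.11, -0.24, 0.2142)  len=1.5708

Chained into 1 loop(s):
  loop 1: 8 segments, perimeter = 11.5800
Total perimeter = 11.580


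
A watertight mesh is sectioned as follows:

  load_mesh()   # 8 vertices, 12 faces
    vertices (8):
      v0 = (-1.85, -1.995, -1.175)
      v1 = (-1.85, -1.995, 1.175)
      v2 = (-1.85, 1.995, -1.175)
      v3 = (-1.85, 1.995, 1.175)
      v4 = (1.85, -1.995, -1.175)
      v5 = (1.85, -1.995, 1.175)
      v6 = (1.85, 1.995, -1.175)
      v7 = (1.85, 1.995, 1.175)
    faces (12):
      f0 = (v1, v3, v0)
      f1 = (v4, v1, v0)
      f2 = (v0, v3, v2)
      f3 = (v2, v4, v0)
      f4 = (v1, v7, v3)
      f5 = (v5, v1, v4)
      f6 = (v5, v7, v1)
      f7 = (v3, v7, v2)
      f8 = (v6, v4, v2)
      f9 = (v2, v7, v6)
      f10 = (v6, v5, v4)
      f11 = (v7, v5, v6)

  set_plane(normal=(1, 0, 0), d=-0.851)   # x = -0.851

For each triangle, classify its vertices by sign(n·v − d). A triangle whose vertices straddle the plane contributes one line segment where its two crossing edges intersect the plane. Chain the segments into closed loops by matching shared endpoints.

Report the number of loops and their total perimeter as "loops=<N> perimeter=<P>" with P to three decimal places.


Straddling triangles (8 of 12):
  (v4,v1,v0) [+--] → (-0.851, -1.995, 0.5405)–(-0.851, -1.995, -1.175)  len=1.7155
  (v2,v4,v0) [-+-] → (-0.851, 0.9177, -1.175)–(-0.851, -1.995, -1.175)  len=2.9127
  (v1,v7,v3) [-+-] → (-0.851, -0.9177, 1.175)–(-0.851, 1.995, 1.175)  len=2.9127
  (v5,v1,v4) [+-+] → (-0.851, -1.995, 1.175)–(-0.851, -1.995, 0.5405)  len=0.6345
  (v5,v7,v1) [++-] → (-0.851, -0.9177, 1.175)–(-0.851, -1.995, 1.175)  len=1.0773
  (v3,v7,v2) [-+-] → (-0.851, 1.995, 1.175)–(-0.851, 1.995, -0.5405)  len=1.7155
  (v6,v4,v2) [++-] → (-0.851, 0.9177, -1.175)–(-0.851, 1.995, -1.175)  len=1.0773
  (v2,v7,v6) [-++] → (-0.851, 1.995, -0.5405)–(-0.851, 1.995, -1.175)  len=0.6345

Chained into 1 loop(s):
  loop 1: 8 segments, perimeter = 12.6800
Total perimeter = 12.680

loops=1 perimeter=12.680


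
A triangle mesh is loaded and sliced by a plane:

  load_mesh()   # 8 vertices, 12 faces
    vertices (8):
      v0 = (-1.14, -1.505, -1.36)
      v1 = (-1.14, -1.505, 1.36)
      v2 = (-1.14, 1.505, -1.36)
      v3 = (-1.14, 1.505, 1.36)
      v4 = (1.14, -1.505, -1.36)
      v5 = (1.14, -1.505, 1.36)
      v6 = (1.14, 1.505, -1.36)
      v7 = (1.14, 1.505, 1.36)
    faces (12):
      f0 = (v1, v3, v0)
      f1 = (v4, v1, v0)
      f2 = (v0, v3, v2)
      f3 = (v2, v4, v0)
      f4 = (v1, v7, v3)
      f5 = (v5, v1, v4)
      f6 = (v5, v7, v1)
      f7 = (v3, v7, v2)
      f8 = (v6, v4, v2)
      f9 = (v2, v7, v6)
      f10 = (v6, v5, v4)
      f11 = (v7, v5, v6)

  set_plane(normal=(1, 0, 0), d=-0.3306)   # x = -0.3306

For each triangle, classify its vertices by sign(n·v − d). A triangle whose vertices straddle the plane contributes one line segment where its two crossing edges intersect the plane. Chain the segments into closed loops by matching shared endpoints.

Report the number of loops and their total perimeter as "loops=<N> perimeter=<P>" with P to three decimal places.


Straddling triangles (8 of 12):
  (v4,v1,v0) [+--] → (-0.3306, -1.505, 0.3944)–(-0.3306, -1.505, -1.36)  len=1.7544
  (v2,v4,v0) [-+-] → (-0.3306, 0.43645, -1.36)–(-0.3306, -1.505, -1.36)  len=1.9414
  (v1,v7,v3) [-+-] → (-0.3306, -0.43645, 1.36)–(-0.3306, 1.505, 1.36)  len=1.9414
  (v5,v1,v4) [+-+] → (-0.3306, -1.505, 1.36)–(-0.3306, -1.505, 0.3944)  len=0.9656
  (v5,v7,v1) [++-] → (-0.3306, -0.43645, 1.36)–(-0.3306, -1.505, 1.36)  len=1.0685
  (v3,v7,v2) [-+-] → (-0.3306, 1.505, 1.36)–(-0.3306, 1.505, -0.3944)  len=1.7544
  (v6,v4,v2) [++-] → (-0.3306, 0.43645, -1.36)–(-0.3306, 1.505, -1.36)  len=1.0685
  (v2,v7,v6) [-++] → (-0.3306, 1.505, -0.3944)–(-0.3306, 1.505, -1.36)  len=0.9656

Chained into 1 loop(s):
  loop 1: 8 segments, perimeter = 11.4600
Total perimeter = 11.460

loops=1 perimeter=11.460


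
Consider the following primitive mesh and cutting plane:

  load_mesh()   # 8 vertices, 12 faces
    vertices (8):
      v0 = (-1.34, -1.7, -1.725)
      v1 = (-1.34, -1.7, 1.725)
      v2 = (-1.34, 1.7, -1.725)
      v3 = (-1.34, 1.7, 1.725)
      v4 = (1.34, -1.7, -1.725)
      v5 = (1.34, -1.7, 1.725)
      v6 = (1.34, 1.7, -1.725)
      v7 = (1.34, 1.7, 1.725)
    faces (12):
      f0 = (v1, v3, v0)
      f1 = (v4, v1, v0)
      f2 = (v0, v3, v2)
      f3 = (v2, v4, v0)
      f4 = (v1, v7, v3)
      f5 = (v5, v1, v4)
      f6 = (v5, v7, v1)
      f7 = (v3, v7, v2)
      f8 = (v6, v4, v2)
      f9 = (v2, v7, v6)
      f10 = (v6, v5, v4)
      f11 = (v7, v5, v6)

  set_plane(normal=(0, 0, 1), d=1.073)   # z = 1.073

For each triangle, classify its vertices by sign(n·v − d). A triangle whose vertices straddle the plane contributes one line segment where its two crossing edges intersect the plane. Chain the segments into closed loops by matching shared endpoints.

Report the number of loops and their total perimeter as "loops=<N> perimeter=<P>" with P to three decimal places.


Straddling triangles (8 of 12):
  (v1,v3,v0) [++-] → (-1.34, 1.05745, 1.073)–(-1.34, -1.7, 1.073)  len=2.7574
  (v4,v1,v0) [-+-] → (-0.833519, -1.7, 1.073)–(-1.34, -1.7, 1.073)  len=0.5065
  (v0,v3,v2) [-+-] → (-1.34, 1.05745, 1.073)–(-1.34, 1.7, 1.073)  len=0.6426
  (v5,v1,v4) [++-] → (-0.833519, -1.7, 1.073)–(1.34, -1.7, 1.073)  len=2.1735
  (v3,v7,v2) [++-] → (0.833519, 1.7, 1.073)–(-1.34, 1.7, 1.073)  len=2.1735
  (v2,v7,v6) [-+-] → (0.833519, 1.7, 1.073)–(1.34, 1.7, 1.073)  len=0.5065
  (v6,v5,v4) [-+-] → (1.34, -1.05745, 1.073)–(1.34, -1.7, 1.073)  len=0.6426
  (v7,v5,v6) [++-] → (1.34, -1.05745, 1.073)–(1.34, 1.7, 1.073)  len=2.7574

Chained into 1 loop(s):
  loop 1: 8 segments, perimeter = 12.1600
Total perimeter = 12.160

loops=1 perimeter=12.160


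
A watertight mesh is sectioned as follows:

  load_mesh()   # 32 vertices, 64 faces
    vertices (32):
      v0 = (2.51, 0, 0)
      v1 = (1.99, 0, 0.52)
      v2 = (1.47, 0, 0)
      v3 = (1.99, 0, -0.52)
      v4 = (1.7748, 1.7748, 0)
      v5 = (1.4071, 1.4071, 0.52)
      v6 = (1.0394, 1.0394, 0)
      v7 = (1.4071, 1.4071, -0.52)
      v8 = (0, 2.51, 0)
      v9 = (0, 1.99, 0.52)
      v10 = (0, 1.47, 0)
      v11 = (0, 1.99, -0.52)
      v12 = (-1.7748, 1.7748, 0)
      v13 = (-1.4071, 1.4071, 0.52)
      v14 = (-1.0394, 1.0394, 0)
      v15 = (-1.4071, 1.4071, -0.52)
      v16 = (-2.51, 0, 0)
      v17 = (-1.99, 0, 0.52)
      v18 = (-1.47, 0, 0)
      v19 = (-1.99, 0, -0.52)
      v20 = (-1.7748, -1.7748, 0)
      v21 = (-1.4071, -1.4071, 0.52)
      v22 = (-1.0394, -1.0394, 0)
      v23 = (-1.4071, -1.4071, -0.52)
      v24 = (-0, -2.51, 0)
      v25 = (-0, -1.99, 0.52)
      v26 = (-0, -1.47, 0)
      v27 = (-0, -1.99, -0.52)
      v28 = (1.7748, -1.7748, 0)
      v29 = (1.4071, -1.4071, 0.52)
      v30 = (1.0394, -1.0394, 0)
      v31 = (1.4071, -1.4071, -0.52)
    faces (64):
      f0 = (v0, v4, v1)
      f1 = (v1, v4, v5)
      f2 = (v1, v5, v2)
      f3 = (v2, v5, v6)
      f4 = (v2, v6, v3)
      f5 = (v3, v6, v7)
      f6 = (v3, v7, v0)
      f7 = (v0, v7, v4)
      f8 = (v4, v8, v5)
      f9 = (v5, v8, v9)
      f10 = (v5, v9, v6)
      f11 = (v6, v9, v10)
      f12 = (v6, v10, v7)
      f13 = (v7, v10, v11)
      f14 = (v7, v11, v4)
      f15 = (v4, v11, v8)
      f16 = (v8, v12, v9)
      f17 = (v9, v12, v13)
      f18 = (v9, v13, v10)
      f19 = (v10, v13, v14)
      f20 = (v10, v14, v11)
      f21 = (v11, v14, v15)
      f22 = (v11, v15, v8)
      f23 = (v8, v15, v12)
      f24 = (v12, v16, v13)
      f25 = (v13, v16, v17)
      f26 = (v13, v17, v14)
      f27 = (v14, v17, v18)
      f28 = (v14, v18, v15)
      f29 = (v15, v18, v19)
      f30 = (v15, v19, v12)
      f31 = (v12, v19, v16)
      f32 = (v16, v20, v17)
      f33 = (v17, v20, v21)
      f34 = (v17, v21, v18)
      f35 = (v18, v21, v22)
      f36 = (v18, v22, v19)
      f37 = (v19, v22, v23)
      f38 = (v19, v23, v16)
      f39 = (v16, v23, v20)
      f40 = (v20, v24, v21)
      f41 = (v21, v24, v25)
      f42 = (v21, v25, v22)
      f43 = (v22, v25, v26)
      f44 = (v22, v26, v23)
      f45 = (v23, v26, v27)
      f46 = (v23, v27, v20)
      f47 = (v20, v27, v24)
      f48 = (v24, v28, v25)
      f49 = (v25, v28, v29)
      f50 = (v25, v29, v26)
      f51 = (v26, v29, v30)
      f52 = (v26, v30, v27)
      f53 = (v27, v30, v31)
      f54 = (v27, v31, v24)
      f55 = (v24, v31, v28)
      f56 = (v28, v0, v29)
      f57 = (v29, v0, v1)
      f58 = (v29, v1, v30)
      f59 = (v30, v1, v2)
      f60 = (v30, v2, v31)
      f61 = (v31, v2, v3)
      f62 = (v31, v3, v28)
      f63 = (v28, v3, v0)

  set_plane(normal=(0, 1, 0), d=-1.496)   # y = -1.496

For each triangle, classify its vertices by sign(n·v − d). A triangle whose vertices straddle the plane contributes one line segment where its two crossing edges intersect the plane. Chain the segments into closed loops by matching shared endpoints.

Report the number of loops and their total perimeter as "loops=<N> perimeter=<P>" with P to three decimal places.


Straddling triangles (18 of 64):
  (v16,v20,v17) [+-+] → (-1.89029, -1.496, 0)–(-1.80861, -1.496, 0.0816858)  len=0.1155
  (v17,v20,v21) [+-+] → (-1.80861, -1.496, 0.0816858)–(-1.496, -1.496, 0.394278)  len=0.4421
  (v16,v23,v20) [++-] → (-1.496, -1.496, -0.394278)–(-1.89029, -1.496, 0)  len=0.5576
  (v20,v24,v21) [--+] → (-1.29368, -1.496, 0.478085)–(-1.496, -1.496, 0.394278)  len=0.2190
  (v21,v24,v25) [+--] → (-1.29368, -1.496, 0.478085)–(-1.1925, -1.496, 0.52)  len=0.1095
  (v21,v25,v22) [+-+] → (-1.1925, -1.496, 0.52)–(-0.540147, -1.496, 0.249771)  len=0.7061
  (v22,v25,v26) [+-+] → (-0.540147, -1.496, 0.249771)–(0, -1.496, 0.026)  len=0.5847
  (v23,v26,v27) [++-] → (0, -1.496, -0.026)–(-1.1925, -1.496, -0.52)  len=1.2908
  (v23,v27,v20) [+--] → (-1.1925, -1.496, -0.52)–(-1.496, -1.496, -0.394278)  len=0.3285
  (v25,v28,v29) [--+] → (1.496, -1.496, 0.394278)–(1.1925, -1.496, 0.52)  len=0.3285
  (v25,v29,v26) [-++] → (1.1925, -1.496, 0.52)–(0, -1.496, 0.026)  len=1.2908
  (v26,v30,v27) [++-] → (0.540147, -1.496, -0.249771)–(0, -1.496, -0.026)  len=0.5847
  (v27,v30,v31) [-++] → (0.540147, -1.496, -0.249771)–(1.1925, -1.496, -0.52)  len=0.7061
  (v27,v31,v24) [-+-] → (1.1925, -1.496, -0.52)–(1.29368, -1.496, -0.478085)  len=0.1095
  (v24,v31,v28) [-+-] → (1.29368, -1.496, -0.478085)–(1.496, -1.496, -0.394278)  len=0.2190
  (v28,v0,v29) [-++] → (1.89029, -1.496, 0)–(1.496, -1.496, 0.394278)  len=0.5576
  (v31,v3,v28) [++-] → (1.80861, -1.496, -0.0816858)–(1.496, -1.496, -0.394278)  len=0.4421
  (v28,v3,v0) [-++] → (1.80861, -1.496, -0.0816858)–(1.89029, -1.496, 0)  len=0.1155

Chained into 1 loop(s):
  loop 1: 18 segments, perimeter = 8.7075
Total perimeter = 8.708

loops=1 perimeter=8.708


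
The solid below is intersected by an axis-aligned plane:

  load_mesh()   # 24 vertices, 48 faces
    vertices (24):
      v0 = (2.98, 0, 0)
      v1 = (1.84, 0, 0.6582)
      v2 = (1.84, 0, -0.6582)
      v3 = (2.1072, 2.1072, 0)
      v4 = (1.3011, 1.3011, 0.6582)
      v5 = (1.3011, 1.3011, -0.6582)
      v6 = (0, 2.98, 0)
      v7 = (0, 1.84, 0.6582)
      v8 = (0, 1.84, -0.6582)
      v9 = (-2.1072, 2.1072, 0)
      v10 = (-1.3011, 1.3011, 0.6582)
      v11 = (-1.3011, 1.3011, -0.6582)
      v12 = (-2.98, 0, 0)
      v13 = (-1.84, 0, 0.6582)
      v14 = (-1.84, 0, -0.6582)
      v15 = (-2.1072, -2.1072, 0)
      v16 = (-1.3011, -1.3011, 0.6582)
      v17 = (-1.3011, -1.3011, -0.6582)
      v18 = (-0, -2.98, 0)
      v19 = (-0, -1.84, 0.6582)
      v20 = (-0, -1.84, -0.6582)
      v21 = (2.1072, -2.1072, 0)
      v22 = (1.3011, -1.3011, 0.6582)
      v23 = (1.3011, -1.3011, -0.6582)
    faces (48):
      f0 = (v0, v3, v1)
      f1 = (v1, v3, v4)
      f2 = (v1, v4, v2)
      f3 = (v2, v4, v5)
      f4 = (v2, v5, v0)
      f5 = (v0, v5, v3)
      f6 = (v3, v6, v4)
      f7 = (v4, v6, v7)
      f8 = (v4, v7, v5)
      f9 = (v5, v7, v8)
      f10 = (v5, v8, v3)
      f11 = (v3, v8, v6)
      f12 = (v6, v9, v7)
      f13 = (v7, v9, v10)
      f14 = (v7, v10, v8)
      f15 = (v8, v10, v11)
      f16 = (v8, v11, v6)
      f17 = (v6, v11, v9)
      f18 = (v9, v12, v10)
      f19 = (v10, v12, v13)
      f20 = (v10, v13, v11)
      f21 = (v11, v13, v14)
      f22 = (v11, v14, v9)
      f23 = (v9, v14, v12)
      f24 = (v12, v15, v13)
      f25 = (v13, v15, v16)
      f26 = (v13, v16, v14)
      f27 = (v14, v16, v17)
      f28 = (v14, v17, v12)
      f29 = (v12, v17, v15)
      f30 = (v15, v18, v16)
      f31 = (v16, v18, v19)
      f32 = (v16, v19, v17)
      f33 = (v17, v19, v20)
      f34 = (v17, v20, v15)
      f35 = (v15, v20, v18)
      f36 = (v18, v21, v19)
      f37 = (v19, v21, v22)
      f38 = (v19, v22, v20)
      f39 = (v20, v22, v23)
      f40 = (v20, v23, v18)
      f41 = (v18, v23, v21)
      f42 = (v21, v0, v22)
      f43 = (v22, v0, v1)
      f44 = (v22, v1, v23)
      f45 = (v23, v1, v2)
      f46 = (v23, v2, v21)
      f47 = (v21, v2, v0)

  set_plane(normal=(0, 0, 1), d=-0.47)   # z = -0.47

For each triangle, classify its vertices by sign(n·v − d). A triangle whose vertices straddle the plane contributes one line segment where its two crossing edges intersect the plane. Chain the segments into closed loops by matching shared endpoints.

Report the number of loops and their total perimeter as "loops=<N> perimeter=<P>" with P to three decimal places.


loops=2 perimeter=24.528

Straddling triangles (32 of 48):
  (v1,v4,v2) [++-] → (1.76296, 0.186013, -0.47)–(1.84, 0, -0.47)  len=0.2013
  (v2,v4,v5) [-+-] → (1.76296, 0.186013, -0.47)–(1.3011, 1.3011, -0.47)  len=1.2070
  (v2,v5,v0) [--+] → (1.78115, 0.929075, -0.47)–(2.16596, 0, -0.47)  len=1.0056
  (v0,v5,v3) [+-+] → (1.78115, 0.929075, -0.47)–(1.53159, 1.53159, -0.47)  len=0.6522
  (v4,v7,v5) [++-] → (1.11509, 1.37814, -0.47)–(1.3011, 1.3011, -0.47)  len=0.2013
  (v5,v7,v8) [-+-] → (1.11509, 1.37814, -0.47)–(0, 1.84, -0.47)  len=1.2070
  (v5,v8,v3) [--+] → (0.602514, 1.9164, -0.47)–(1.53159, 1.53159, -0.47)  len=1.0056
  (v3,v8,v6) [+-+] → (0.602514, 1.9164, -0.47)–(0, 2.16596, -0.47)  len=0.6522
  (v7,v10,v8) [++-] → (-0.186013, 1.76296, -0.47)–(0, 1.84, -0.47)  len=0.2013
  (v8,v10,v11) [-+-] → (-0.186013, 1.76296, -0.47)–(-1.3011, 1.3011, -0.47)  len=1.2070
  (v8,v11,v6) [--+] → (-0.929075, 1.78115, -0.47)–(0, 2.16596, -0.47)  len=1.0056
  (v6,v11,v9) [+-+] → (-0.929075, 1.78115, -0.47)–(-1.53159, 1.53159, -0.47)  len=0.6522
  (v10,v13,v11) [++-] → (-1.37814, 1.11509, -0.47)–(-1.3011, 1.3011, -0.47)  len=0.2013
  (v11,v13,v14) [-+-] → (-1.37814, 1.11509, -0.47)–(-1.84, 0, -0.47)  len=1.2070
  (v11,v14,v9) [--+] → (-1.9164, 0.602514, -0.47)–(-1.53159, 1.53159, -0.47)  len=1.0056
  (v9,v14,v12) [+-+] → (-1.9164, 0.602514, -0.47)–(-2.16596, 0, -0.47)  len=0.6522
  (v13,v16,v14) [++-] → (-1.76296, -0.186013, -0.47)–(-1.84, 0, -0.47)  len=0.2013
  (v14,v16,v17) [-+-] → (-1.76296, -0.186013, -0.47)–(-1.3011, -1.3011, -0.47)  len=1.2070
  (v14,v17,v12) [--+] → (-1.78115, -0.929075, -0.47)–(-2.16596, 0, -0.47)  len=1.0056
  (v12,v17,v15) [+-+] → (-1.78115, -0.929075, -0.47)–(-1.53159, -1.53159, -0.47)  len=0.6522
  (v16,v19,v17) [++-] → (-1.11509, -1.37814, -0.47)–(-1.3011, -1.3011, -0.47)  len=0.2013
  (v17,v19,v20) [-+-] → (-1.11509, -1.37814, -0.47)–(0, -1.84, -0.47)  len=1.2070
  (v17,v20,v15) [--+] → (-0.602514, -1.9164, -0.47)–(-1.53159, -1.53159, -0.47)  len=1.0056
  (v15,v20,v18) [+-+] → (-0.602514, -1.9164, -0.47)–(0, -2.16596, -0.47)  len=0.6522
  (v19,v22,v20) [++-] → (0.186013, -1.76296, -0.47)–(0, -1.84, -0.47)  len=0.2013
  (v20,v22,v23) [-+-] → (0.186013, -1.76296, -0.47)–(1.3011, -1.3011, -0.47)  len=1.2070
  (v20,v23,v18) [--+] → (0.929075, -1.78115, -0.47)–(0, -2.16596, -0.47)  len=1.0056
  (v18,v23,v21) [+-+] → (0.929075, -1.78115, -0.47)–(1.53159, -1.53159, -0.47)  len=0.6522
  (v22,v1,v23) [++-] → (1.37814, -1.11509, -0.47)–(1.3011, -1.3011, -0.47)  len=0.2013
  (v23,v1,v2) [-+-] → (1.37814, -1.11509, -0.47)–(1.84, 0, -0.47)  len=1.2070
  (v23,v2,v21) [--+] → (1.9164, -0.602514, -0.47)–(1.53159, -1.53159, -0.47)  len=1.0056
  (v21,v2,v0) [+-+] → (1.9164, -0.602514, -0.47)–(2.16596, 0, -0.47)  len=0.6522

Chained into 2 loop(s):
  loop 1: 16 segments, perimeter = 11.2663
  loop 2: 16 segments, perimeter = 13.2621
Total perimeter = 24.528


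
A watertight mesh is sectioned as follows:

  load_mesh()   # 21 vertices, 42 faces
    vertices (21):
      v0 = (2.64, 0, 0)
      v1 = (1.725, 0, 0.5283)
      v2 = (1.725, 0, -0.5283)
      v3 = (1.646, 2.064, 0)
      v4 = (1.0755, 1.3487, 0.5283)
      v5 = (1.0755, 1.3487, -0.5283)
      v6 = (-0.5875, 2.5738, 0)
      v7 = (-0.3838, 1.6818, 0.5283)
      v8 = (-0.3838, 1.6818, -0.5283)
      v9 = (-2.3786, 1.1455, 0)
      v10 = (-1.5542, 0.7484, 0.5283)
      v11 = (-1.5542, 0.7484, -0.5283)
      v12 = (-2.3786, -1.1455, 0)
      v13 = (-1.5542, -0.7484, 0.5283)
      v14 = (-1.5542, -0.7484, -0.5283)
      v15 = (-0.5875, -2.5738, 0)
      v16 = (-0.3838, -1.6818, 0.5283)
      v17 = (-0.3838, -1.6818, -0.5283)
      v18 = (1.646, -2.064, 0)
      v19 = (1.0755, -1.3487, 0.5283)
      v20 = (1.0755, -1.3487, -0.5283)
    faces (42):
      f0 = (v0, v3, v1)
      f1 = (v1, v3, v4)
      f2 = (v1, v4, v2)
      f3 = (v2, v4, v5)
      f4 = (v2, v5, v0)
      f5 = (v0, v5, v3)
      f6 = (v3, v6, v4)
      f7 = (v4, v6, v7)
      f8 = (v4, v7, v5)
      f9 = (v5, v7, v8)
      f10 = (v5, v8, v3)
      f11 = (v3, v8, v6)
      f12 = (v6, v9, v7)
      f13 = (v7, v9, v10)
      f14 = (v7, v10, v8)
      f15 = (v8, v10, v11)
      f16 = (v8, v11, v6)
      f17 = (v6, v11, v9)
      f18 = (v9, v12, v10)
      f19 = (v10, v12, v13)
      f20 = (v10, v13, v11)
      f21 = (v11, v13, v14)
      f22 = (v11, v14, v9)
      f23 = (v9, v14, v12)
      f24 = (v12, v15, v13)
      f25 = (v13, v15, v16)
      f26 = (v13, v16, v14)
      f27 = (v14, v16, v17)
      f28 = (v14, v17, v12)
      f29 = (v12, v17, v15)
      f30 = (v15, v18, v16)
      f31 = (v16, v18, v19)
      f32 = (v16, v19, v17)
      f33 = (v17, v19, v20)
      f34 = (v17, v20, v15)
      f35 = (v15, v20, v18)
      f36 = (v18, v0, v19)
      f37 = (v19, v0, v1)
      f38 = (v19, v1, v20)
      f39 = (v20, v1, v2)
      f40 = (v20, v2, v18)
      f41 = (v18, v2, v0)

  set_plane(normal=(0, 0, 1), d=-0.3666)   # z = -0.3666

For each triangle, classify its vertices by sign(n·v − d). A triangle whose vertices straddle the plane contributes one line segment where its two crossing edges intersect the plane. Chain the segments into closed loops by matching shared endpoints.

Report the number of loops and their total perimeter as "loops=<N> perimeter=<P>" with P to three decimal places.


loops=2 perimeter=22.658

Straddling triangles (28 of 42):
  (v1,v4,v2) [++-] → (1.6256, 0.206402, -0.3666)–(1.725, 0, -0.3666)  len=0.2291
  (v2,v4,v5) [-+-] → (1.6256, 0.206402, -0.3666)–(1.0755, 1.3487, -0.3666)  len=1.2679
  (v2,v5,v0) [--+] → (1.55436, 0.935895, -0.3666)–(2.00506, 0, -0.3666)  len=1.0388
  (v0,v5,v3) [+-+] → (1.55436, 0.935895, -0.3666)–(1.25012, 1.56764, -0.3666)  len=0.7012
  (v4,v7,v5) [++-] → (0.852172, 1.39968, -0.3666)–(1.0755, 1.3487, -0.3666)  len=0.2291
  (v5,v7,v8) [-+-] → (0.852172, 1.39968, -0.3666)–(-0.3838, 1.6818, -0.3666)  len=1.2678
  (v5,v8,v3) [--+] → (0.237473, 1.79878, -0.3666)–(1.25012, 1.56764, -0.3666)  len=1.0387
  (v3,v8,v6) [+-+] → (0.237473, 1.79878, -0.3666)–(-0.446148, 1.95482, -0.3666)  len=0.7012
  (v7,v10,v8) [++-] → (-0.562916, 1.53895, -0.3666)–(-0.3838, 1.6818, -0.3666)  len=0.2291
  (v8,v10,v11) [-+-] → (-0.562916, 1.53895, -0.3666)–(-1.5542, 0.7484, -0.3666)  len=1.2679
  (v8,v11,v6) [--+] → (-1.25832, 1.30711, -0.3666)–(-0.446148, 1.95482, -0.3666)  len=1.0388
  (v6,v11,v9) [+-+] → (-1.25832, 1.30711, -0.3666)–(-1.80653, 0.869943, -0.3666)  len=0.7012
  (v10,v13,v11) [++-] → (-1.5542, 0.519333, -0.3666)–(-1.5542, 0.7484, -0.3666)  len=0.2291
  (v11,v13,v14) [-+-] → (-1.5542, 0.519333, -0.3666)–(-1.5542, -0.7484, -0.3666)  len=1.2677
  (v11,v14,v9) [--+] → (-1.80653, -0.168722, -0.3666)–(-1.80653, 0.869943, -0.3666)  len=1.0387
  (v9,v14,v12) [+-+] → (-1.80653, -0.168722, -0.3666)–(-1.80653, -0.869943, -0.3666)  len=0.7012
  (v13,v16,v14) [++-] → (-1.37508, -0.891246, -0.3666)–(-1.5542, -0.7484, -0.3666)  len=0.2291
  (v14,v16,v17) [-+-] → (-1.37508, -0.891246, -0.3666)–(-0.3838, -1.6818, -0.3666)  len=1.2679
  (v14,v17,v12) [--+] → (-0.994361, -1.51765, -0.3666)–(-1.80653, -0.869943, -0.3666)  len=1.0388
  (v12,v17,v15) [+-+] → (-0.994361, -1.51765, -0.3666)–(-0.446148, -1.95482, -0.3666)  len=0.7012
  (v16,v19,v17) [++-] → (-0.160472, -1.63082, -0.3666)–(-0.3838, -1.6818, -0.3666)  len=0.2291
  (v17,v19,v20) [-+-] → (-0.160472, -1.63082, -0.3666)–(1.0755, -1.3487, -0.3666)  len=1.2678
  (v17,v20,v15) [--+] → (0.566495, -1.72367, -0.3666)–(-0.446148, -1.95482, -0.3666)  len=1.0387
  (v15,v20,v18) [+-+] → (0.566495, -1.72367, -0.3666)–(1.25012, -1.56764, -0.3666)  len=0.7012
  (v19,v1,v20) [++-] → (1.1749, -1.1423, -0.3666)–(1.0755, -1.3487, -0.3666)  len=0.2291
  (v20,v1,v2) [-+-] → (1.1749, -1.1423, -0.3666)–(1.725, 0, -0.3666)  len=1.2679
  (v20,v2,v18) [--+] → (1.70082, -0.631741, -0.3666)–(1.25012, -1.56764, -0.3666)  len=1.0388
  (v18,v2,v0) [+-+] → (1.70082, -0.631741, -0.3666)–(2.00506, 0, -0.3666)  len=0.7012

Chained into 2 loop(s):
  loop 1: 14 segments, perimeter = 10.4784
  loop 2: 14 segments, perimeter = 12.1796
Total perimeter = 22.658


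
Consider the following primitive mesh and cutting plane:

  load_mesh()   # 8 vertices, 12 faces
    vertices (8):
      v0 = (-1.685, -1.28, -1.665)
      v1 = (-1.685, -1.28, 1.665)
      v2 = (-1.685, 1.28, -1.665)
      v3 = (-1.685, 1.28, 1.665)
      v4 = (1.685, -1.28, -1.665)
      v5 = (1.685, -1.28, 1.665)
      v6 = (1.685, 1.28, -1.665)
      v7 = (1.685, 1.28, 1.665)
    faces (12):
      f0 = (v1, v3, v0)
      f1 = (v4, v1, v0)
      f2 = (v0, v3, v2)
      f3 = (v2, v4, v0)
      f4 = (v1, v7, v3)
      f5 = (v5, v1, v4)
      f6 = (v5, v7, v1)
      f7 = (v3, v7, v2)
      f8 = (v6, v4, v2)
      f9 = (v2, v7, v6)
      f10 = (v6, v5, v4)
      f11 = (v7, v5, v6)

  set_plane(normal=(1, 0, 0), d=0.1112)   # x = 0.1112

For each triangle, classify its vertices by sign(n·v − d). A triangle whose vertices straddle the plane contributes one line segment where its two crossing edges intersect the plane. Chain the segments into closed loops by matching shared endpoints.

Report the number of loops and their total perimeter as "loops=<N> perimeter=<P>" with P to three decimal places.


Straddling triangles (8 of 12):
  (v4,v1,v0) [+--] → (0.1112, -1.28, -0.10988)–(0.1112, -1.28, -1.665)  len=1.5551
  (v2,v4,v0) [-+-] → (0.1112, -0.0844724, -1.665)–(0.1112, -1.28, -1.665)  len=1.1955
  (v1,v7,v3) [-+-] → (0.1112, 0.0844724, 1.665)–(0.1112, 1.28, 1.665)  len=1.1955
  (v5,v1,v4) [+-+] → (0.1112, -1.28, 1.665)–(0.1112, -1.28, -0.10988)  len=1.7749
  (v5,v7,v1) [++-] → (0.1112, 0.0844724, 1.665)–(0.1112, -1.28, 1.665)  len=1.3645
  (v3,v7,v2) [-+-] → (0.1112, 1.28, 1.665)–(0.1112, 1.28, 0.10988)  len=1.5551
  (v6,v4,v2) [++-] → (0.1112, -0.0844724, -1.665)–(0.1112, 1.28, -1.665)  len=1.3645
  (v2,v7,v6) [-++] → (0.1112, 1.28, 0.10988)–(0.1112, 1.28, -1.665)  len=1.7749

Chained into 1 loop(s):
  loop 1: 8 segments, perimeter = 11.7800
Total perimeter = 11.780

loops=1 perimeter=11.780


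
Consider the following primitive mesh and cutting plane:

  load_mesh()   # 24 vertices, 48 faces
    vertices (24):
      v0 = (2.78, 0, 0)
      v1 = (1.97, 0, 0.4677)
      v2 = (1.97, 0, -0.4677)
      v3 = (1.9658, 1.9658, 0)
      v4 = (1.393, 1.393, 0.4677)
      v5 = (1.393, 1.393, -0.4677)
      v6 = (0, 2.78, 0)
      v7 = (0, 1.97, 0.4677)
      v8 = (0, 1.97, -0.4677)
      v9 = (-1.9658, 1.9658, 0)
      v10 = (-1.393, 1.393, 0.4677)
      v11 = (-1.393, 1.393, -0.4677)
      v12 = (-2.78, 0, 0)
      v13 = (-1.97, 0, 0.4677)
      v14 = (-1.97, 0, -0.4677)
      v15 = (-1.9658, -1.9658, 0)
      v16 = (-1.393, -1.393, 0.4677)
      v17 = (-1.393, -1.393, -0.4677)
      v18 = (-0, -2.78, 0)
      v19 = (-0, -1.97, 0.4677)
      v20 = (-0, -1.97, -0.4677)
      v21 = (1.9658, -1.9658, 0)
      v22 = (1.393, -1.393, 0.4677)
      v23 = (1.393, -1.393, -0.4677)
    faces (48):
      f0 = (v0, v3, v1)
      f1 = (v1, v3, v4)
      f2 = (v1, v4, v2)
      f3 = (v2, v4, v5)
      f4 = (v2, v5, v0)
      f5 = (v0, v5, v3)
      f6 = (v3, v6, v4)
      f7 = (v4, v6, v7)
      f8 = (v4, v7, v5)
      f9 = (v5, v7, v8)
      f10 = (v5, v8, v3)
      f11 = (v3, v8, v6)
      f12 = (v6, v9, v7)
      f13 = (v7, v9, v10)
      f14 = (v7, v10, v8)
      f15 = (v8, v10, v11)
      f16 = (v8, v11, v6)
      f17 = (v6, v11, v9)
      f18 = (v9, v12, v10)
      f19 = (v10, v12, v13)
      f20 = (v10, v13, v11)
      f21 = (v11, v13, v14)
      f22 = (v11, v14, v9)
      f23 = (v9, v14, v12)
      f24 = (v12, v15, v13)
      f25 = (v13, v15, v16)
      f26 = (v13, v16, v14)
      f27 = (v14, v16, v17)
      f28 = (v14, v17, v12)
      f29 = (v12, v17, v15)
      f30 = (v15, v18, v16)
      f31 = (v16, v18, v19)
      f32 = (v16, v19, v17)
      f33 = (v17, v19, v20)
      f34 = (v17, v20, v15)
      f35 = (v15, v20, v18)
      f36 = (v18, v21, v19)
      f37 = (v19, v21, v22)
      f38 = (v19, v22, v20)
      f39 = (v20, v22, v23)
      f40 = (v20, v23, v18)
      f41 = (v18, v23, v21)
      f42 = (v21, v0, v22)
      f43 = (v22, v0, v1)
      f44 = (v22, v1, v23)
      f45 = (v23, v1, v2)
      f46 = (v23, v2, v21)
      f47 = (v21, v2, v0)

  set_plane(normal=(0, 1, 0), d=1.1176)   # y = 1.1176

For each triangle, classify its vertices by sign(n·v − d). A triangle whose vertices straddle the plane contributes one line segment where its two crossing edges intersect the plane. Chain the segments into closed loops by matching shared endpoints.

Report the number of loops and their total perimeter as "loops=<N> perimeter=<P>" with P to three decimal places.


loops=2 perimeter=5.612

Straddling triangles (12 of 48):
  (v0,v3,v1) [-+-] → (2.31711, 1.1176, 0)–(1.96761, 1.1176, 0.201802)  len=0.4036
  (v1,v3,v4) [-++] → (1.96761, 1.1176, 0.201802)–(1.50707, 1.1176, 0.4677)  len=0.5318
  (v1,v4,v2) [-+-] → (1.50707, 1.1176, 0.4677)–(1.50707, 1.1176, 0.282769)  len=0.1849
  (v2,v4,v5) [-++] → (1.50707, 1.1176, 0.282769)–(1.50707, 1.1176, -0.4677)  len=0.7505
  (v2,v5,v0) [-+-] → (1.50707, 1.1176, -0.4677)–(1.66721, 1.1176, -0.375234)  len=0.1849
  (v0,v5,v3) [-++] → (1.66721, 1.1176, -0.375234)–(2.31711, 1.1176, 0)  len=0.7504
  (v9,v12,v10) [+-+] → (-2.31711, 1.1176, 0)–(-1.66721, 1.1176, 0.375234)  len=0.7504
  (v10,v12,v13) [+--] → (-1.66721, 1.1176, 0.375234)–(-1.50707, 1.1176, 0.4677)  len=0.1849
  (v10,v13,v11) [+-+] → (-1.50707, 1.1176, 0.4677)–(-1.50707, 1.1176, -0.282769)  len=0.7505
  (v11,v13,v14) [+--] → (-1.50707, 1.1176, -0.282769)–(-1.50707, 1.1176, -0.4677)  len=0.1849
  (v11,v14,v9) [+-+] → (-1.50707, 1.1176, -0.4677)–(-1.96761, 1.1176, -0.201802)  len=0.5318
  (v9,v14,v12) [+--] → (-1.96761, 1.1176, -0.201802)–(-2.31711, 1.1176, 0)  len=0.4036

Chained into 2 loop(s):
  loop 1: 6 segments, perimeter = 2.8061
  loop 2: 6 segments, perimeter = 2.8061
Total perimeter = 5.612


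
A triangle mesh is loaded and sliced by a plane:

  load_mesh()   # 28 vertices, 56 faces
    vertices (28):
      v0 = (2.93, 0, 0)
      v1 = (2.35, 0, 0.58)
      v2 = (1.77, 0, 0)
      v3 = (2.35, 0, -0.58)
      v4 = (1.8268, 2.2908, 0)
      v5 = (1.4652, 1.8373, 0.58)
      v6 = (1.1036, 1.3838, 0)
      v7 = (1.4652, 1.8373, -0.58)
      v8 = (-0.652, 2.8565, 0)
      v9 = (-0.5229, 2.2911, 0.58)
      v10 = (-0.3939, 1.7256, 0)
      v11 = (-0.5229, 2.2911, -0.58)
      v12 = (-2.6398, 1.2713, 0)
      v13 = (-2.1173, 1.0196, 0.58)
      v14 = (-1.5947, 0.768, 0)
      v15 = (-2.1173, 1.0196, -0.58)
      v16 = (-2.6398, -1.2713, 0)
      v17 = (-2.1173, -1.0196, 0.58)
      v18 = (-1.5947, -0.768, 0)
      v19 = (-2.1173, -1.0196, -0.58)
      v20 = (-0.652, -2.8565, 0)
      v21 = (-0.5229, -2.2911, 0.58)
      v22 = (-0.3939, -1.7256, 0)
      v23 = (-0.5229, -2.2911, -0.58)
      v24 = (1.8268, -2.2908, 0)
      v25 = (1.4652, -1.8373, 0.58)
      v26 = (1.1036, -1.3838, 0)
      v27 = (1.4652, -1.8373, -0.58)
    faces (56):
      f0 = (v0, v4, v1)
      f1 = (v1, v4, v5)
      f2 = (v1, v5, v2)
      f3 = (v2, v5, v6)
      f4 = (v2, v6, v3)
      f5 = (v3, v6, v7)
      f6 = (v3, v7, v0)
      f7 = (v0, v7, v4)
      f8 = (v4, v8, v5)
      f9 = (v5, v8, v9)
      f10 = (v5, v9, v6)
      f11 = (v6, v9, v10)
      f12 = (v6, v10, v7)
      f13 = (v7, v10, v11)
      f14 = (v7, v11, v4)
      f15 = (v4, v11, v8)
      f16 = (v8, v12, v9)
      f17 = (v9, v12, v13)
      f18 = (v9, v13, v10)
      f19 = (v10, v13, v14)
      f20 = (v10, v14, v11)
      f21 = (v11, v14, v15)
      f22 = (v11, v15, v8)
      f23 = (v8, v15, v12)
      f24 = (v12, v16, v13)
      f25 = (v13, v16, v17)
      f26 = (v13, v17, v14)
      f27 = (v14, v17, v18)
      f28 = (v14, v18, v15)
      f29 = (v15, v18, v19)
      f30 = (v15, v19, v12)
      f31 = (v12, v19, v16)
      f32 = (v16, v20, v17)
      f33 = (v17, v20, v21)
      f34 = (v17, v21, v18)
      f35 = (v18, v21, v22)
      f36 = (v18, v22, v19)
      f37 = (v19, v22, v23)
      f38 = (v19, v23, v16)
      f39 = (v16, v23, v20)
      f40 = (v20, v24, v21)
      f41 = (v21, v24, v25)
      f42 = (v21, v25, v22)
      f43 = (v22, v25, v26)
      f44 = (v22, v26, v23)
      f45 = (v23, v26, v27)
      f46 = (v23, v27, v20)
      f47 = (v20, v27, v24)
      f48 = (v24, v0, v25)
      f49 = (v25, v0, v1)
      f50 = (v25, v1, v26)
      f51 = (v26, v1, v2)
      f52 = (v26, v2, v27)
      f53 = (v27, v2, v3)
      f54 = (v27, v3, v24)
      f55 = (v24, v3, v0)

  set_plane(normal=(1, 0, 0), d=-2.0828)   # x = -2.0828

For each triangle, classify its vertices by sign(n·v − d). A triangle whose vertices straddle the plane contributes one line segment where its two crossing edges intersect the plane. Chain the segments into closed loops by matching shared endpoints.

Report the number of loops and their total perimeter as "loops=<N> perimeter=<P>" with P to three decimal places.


loops=1 perimeter=7.785

Straddling triangles (18 of 56):
  (v8,v12,v9) [+-+] → (-2.0828, 1.71549, 0)–(-2.0828, 1.53963, 0.15261)  len=0.2328
  (v9,v12,v13) [+--] → (-2.0828, 1.53963, 0.15261)–(-2.0828, 1.04711, 0.58)  len=0.6521
  (v9,v13,v10) [+-+] → (-2.0828, 1.04711, 0.58)–(-2.0828, 1.03373, 0.568389)  len=0.0177
  (v10,v13,v14) [+-+] → (-2.0828, 1.03373, 0.568389)–(-2.0828, 1.00299, 0.541711)  len=0.0407
  (v11,v14,v15) [++-] → (-2.0828, 1.00299, -0.541711)–(-2.0828, 1.04711, -0.58)  len=0.0584
  (v11,v15,v8) [+-+] → (-2.0828, 1.04711, -0.58)–(-2.0828, 1.06285, -0.566344)  len=0.0208
  (v8,v15,v12) [+--] → (-2.0828, 1.06285, -0.566344)–(-2.0828, 1.71549, 0)  len=0.8641
  (v13,v17,v14) [--+] → (-2.0828, -0.90159, 0.541711)–(-2.0828, 1.00299, 0.541711)  len=1.9046
  (v14,v17,v18) [+-+] → (-2.0828, -0.90159, 0.541711)–(-2.0828, -1.00299, 0.541711)  len=0.1014
  (v14,v18,v15) [++-] → (-2.0828, 0.90159, -0.541711)–(-2.0828, 1.00299, -0.541711)  len=0.1014
  (v15,v18,v19) [-+-] → (-2.0828, 0.90159, -0.541711)–(-2.0828, -1.00299, -0.541711)  len=1.9046
  (v16,v20,v17) [-+-] → (-2.0828, -1.71549, 0)–(-2.0828, -1.06285, 0.566344)  len=0.8641
  (v17,v20,v21) [-++] → (-2.0828, -1.06285, 0.566344)–(-2.0828, -1.04711, 0.58)  len=0.0208
  (v17,v21,v18) [-++] → (-2.0828, -1.04711, 0.58)–(-2.0828, -1.00299, 0.541711)  len=0.0584
  (v18,v22,v19) [++-] → (-2.0828, -1.03373, -0.568389)–(-2.0828, -1.00299, -0.541711)  len=0.0407
  (v19,v22,v23) [-++] → (-2.0828, -1.03373, -0.568389)–(-2.0828, -1.04711, -0.58)  len=0.0177
  (v19,v23,v16) [-+-] → (-2.0828, -1.04711, -0.58)–(-2.0828, -1.53963, -0.15261)  len=0.6521
  (v16,v23,v20) [-++] → (-2.0828, -1.53963, -0.15261)–(-2.0828, -1.71549, 0)  len=0.2328

Chained into 1 loop(s):
  loop 1: 18 segments, perimeter = 7.7854
Total perimeter = 7.785


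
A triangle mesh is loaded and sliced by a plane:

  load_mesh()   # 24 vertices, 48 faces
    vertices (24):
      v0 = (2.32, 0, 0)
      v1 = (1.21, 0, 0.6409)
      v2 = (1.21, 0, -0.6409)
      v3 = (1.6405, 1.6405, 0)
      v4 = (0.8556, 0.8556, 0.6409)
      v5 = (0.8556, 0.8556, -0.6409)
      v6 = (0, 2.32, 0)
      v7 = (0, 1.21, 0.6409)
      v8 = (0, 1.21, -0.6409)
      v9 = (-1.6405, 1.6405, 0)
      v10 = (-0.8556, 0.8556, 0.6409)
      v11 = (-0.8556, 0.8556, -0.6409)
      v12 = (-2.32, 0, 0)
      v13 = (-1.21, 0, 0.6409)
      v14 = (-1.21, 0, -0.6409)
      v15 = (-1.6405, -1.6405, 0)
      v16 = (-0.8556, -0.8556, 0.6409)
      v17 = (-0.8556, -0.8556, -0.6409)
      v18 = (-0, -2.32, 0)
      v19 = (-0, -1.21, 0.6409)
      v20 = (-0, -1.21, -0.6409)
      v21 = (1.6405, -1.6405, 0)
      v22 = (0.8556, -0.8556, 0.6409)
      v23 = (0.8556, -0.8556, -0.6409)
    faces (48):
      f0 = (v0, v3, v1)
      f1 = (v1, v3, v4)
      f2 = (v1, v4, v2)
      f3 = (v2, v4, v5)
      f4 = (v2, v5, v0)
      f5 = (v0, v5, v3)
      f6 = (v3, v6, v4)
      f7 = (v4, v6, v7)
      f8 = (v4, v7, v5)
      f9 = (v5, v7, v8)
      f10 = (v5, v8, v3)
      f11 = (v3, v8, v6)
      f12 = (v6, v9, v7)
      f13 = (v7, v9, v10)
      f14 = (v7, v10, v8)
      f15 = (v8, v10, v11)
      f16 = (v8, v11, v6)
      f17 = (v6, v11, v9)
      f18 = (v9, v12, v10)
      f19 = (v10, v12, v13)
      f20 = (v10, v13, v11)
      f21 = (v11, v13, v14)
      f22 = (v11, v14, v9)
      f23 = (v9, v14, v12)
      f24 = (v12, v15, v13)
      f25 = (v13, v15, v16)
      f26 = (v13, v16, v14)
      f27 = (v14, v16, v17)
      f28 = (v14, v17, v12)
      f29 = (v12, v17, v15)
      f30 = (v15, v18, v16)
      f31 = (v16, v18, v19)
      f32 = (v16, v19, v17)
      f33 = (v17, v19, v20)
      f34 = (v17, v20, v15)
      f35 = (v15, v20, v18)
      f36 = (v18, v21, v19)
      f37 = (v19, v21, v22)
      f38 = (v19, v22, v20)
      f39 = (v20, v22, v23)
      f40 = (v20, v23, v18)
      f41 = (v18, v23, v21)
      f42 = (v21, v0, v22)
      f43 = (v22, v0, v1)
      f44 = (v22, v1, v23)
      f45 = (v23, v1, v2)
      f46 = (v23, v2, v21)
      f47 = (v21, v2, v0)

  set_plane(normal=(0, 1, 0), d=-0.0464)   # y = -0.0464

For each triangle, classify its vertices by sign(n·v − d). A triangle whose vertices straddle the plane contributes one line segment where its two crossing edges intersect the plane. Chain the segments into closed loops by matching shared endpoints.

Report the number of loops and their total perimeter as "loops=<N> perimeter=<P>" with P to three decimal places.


Straddling triangles (12 of 48):
  (v12,v15,v13) [+-+] → (-2.30078, -0.0464, 0)–(-1.22218, -0.0464, 0.622773)  len=1.2455
  (v13,v15,v16) [+--] → (-1.22218, -0.0464, 0.622773)–(-1.19078, -0.0464, 0.6409)  len=0.0363
  (v13,v16,v14) [+-+] → (-1.19078, -0.0464, 0.6409)–(-1.19078, -0.0464, -0.571387)  len=1.2123
  (v14,v16,v17) [+--] → (-1.19078, -0.0464, -0.571387)–(-1.19078, -0.0464, -0.6409)  len=0.0695
  (v14,v17,v12) [+-+] → (-1.19078, -0.0464, -0.6409)–(-2.24058, -0.0464, -0.0347566)  len=1.2122
  (v12,v17,v15) [+--] → (-2.24058, -0.0464, -0.0347566)–(-2.30078, -0.0464, 0)  len=0.0695
  (v21,v0,v22) [-+-] → (2.30078, -0.0464, 0)–(2.24058, -0.0464, 0.0347566)  len=0.0695
  (v22,v0,v1) [-++] → (2.24058, -0.0464, 0.0347566)–(1.19078, -0.0464, 0.6409)  len=1.2122
  (v22,v1,v23) [-+-] → (1.19078, -0.0464, 0.6409)–(1.19078, -0.0464, 0.571387)  len=0.0695
  (v23,v1,v2) [-++] → (1.19078, -0.0464, 0.571387)–(1.19078, -0.0464, -0.6409)  len=1.2123
  (v23,v2,v21) [-+-] → (1.19078, -0.0464, -0.6409)–(1.22218, -0.0464, -0.622773)  len=0.0363
  (v21,v2,v0) [-++] → (1.22218, -0.0464, -0.622773)–(2.30078, -0.0464, 0)  len=1.2455

Chained into 2 loop(s):
  loop 1: 6 segments, perimeter = 3.8453
  loop 2: 6 segments, perimeter = 3.8453
Total perimeter = 7.691

loops=2 perimeter=7.691
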